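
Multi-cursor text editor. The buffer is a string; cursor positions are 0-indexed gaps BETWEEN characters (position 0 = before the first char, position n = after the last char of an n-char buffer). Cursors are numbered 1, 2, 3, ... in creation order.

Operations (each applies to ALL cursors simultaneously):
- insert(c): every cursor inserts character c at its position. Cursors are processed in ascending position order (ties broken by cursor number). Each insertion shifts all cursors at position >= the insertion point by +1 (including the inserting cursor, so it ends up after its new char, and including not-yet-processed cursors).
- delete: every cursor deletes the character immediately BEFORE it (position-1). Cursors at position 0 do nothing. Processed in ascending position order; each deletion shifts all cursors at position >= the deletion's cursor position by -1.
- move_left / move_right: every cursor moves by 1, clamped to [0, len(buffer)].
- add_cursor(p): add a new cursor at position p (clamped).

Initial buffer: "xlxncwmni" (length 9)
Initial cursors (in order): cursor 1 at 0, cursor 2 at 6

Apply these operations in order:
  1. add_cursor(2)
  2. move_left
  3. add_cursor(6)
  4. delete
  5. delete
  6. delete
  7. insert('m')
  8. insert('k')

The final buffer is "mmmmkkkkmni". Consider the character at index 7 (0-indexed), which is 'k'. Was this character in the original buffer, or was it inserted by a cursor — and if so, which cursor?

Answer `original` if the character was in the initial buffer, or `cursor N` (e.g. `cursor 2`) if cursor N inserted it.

Answer: cursor 4

Derivation:
After op 1 (add_cursor(2)): buffer="xlxncwmni" (len 9), cursors c1@0 c3@2 c2@6, authorship .........
After op 2 (move_left): buffer="xlxncwmni" (len 9), cursors c1@0 c3@1 c2@5, authorship .........
After op 3 (add_cursor(6)): buffer="xlxncwmni" (len 9), cursors c1@0 c3@1 c2@5 c4@6, authorship .........
After op 4 (delete): buffer="lxnmni" (len 6), cursors c1@0 c3@0 c2@3 c4@3, authorship ......
After op 5 (delete): buffer="lmni" (len 4), cursors c1@0 c3@0 c2@1 c4@1, authorship ....
After op 6 (delete): buffer="mni" (len 3), cursors c1@0 c2@0 c3@0 c4@0, authorship ...
After op 7 (insert('m')): buffer="mmmmmni" (len 7), cursors c1@4 c2@4 c3@4 c4@4, authorship 1234...
After op 8 (insert('k')): buffer="mmmmkkkkmni" (len 11), cursors c1@8 c2@8 c3@8 c4@8, authorship 12341234...
Authorship (.=original, N=cursor N): 1 2 3 4 1 2 3 4 . . .
Index 7: author = 4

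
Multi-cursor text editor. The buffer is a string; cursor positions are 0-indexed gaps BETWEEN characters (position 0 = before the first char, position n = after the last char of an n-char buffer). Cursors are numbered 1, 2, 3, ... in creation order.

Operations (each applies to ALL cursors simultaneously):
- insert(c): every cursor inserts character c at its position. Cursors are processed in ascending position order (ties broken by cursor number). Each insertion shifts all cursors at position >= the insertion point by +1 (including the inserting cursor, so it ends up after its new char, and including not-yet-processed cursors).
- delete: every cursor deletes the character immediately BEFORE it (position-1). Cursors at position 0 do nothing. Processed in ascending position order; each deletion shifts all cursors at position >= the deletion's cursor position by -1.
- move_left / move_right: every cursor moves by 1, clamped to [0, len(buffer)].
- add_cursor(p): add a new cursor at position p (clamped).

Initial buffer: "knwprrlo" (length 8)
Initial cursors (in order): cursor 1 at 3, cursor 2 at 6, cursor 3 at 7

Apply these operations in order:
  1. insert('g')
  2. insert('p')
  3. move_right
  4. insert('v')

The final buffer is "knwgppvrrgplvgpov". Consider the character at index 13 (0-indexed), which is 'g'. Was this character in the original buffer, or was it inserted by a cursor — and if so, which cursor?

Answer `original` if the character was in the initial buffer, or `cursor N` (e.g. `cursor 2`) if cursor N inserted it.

After op 1 (insert('g')): buffer="knwgprrglgo" (len 11), cursors c1@4 c2@8 c3@10, authorship ...1...2.3.
After op 2 (insert('p')): buffer="knwgpprrgplgpo" (len 14), cursors c1@5 c2@10 c3@13, authorship ...11...22.33.
After op 3 (move_right): buffer="knwgpprrgplgpo" (len 14), cursors c1@6 c2@11 c3@14, authorship ...11...22.33.
After op 4 (insert('v')): buffer="knwgppvrrgplvgpov" (len 17), cursors c1@7 c2@13 c3@17, authorship ...11.1..22.233.3
Authorship (.=original, N=cursor N): . . . 1 1 . 1 . . 2 2 . 2 3 3 . 3
Index 13: author = 3

Answer: cursor 3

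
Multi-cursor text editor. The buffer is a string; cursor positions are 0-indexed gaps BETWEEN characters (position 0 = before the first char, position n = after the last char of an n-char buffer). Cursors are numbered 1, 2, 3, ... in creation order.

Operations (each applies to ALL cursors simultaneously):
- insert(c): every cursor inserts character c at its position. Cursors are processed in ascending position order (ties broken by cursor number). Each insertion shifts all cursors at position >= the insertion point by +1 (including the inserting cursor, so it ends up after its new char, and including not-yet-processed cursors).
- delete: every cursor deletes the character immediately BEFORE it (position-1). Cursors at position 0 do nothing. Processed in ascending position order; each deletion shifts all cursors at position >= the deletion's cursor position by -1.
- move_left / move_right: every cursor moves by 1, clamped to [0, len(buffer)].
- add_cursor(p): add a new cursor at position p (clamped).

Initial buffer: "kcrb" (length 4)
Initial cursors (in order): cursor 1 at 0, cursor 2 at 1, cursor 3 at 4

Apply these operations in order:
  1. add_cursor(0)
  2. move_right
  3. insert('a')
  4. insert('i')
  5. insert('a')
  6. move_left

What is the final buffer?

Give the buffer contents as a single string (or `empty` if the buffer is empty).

Answer: kaaiiaacaiarbaia

Derivation:
After op 1 (add_cursor(0)): buffer="kcrb" (len 4), cursors c1@0 c4@0 c2@1 c3@4, authorship ....
After op 2 (move_right): buffer="kcrb" (len 4), cursors c1@1 c4@1 c2@2 c3@4, authorship ....
After op 3 (insert('a')): buffer="kaacarba" (len 8), cursors c1@3 c4@3 c2@5 c3@8, authorship .14.2..3
After op 4 (insert('i')): buffer="kaaiicairbai" (len 12), cursors c1@5 c4@5 c2@8 c3@12, authorship .1414.22..33
After op 5 (insert('a')): buffer="kaaiiaacaiarbaia" (len 16), cursors c1@7 c4@7 c2@11 c3@16, authorship .141414.222..333
After op 6 (move_left): buffer="kaaiiaacaiarbaia" (len 16), cursors c1@6 c4@6 c2@10 c3@15, authorship .141414.222..333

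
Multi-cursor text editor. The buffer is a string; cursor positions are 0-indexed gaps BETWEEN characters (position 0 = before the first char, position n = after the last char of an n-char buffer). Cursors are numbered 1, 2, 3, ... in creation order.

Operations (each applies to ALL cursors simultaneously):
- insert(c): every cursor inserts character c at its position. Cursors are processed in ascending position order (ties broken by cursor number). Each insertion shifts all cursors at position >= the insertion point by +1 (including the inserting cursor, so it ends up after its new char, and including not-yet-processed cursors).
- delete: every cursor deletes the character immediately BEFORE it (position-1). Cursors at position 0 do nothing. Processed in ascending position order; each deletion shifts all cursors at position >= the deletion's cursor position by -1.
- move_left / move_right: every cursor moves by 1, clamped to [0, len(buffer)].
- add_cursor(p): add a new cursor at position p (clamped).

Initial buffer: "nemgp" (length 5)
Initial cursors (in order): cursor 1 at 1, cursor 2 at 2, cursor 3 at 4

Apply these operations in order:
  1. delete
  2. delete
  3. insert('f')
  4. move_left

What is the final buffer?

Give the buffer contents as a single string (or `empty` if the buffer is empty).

Answer: fffp

Derivation:
After op 1 (delete): buffer="mp" (len 2), cursors c1@0 c2@0 c3@1, authorship ..
After op 2 (delete): buffer="p" (len 1), cursors c1@0 c2@0 c3@0, authorship .
After op 3 (insert('f')): buffer="fffp" (len 4), cursors c1@3 c2@3 c3@3, authorship 123.
After op 4 (move_left): buffer="fffp" (len 4), cursors c1@2 c2@2 c3@2, authorship 123.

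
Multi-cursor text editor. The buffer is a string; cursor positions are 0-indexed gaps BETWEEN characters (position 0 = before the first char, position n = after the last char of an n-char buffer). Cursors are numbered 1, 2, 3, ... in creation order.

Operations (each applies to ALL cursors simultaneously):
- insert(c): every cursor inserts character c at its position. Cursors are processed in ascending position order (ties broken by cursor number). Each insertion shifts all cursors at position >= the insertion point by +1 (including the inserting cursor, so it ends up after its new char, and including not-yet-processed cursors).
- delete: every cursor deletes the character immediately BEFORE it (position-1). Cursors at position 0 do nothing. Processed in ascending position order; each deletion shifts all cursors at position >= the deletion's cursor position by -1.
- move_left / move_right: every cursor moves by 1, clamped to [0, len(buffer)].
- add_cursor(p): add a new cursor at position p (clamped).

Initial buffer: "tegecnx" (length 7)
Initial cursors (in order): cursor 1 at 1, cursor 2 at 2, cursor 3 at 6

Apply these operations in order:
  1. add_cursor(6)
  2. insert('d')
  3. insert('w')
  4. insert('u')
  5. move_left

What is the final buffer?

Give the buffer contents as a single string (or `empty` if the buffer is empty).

Answer: tdwuedwugecnddwwuux

Derivation:
After op 1 (add_cursor(6)): buffer="tegecnx" (len 7), cursors c1@1 c2@2 c3@6 c4@6, authorship .......
After op 2 (insert('d')): buffer="tdedgecnddx" (len 11), cursors c1@2 c2@4 c3@10 c4@10, authorship .1.2....34.
After op 3 (insert('w')): buffer="tdwedwgecnddwwx" (len 15), cursors c1@3 c2@6 c3@14 c4@14, authorship .11.22....3434.
After op 4 (insert('u')): buffer="tdwuedwugecnddwwuux" (len 19), cursors c1@4 c2@8 c3@18 c4@18, authorship .111.222....343434.
After op 5 (move_left): buffer="tdwuedwugecnddwwuux" (len 19), cursors c1@3 c2@7 c3@17 c4@17, authorship .111.222....343434.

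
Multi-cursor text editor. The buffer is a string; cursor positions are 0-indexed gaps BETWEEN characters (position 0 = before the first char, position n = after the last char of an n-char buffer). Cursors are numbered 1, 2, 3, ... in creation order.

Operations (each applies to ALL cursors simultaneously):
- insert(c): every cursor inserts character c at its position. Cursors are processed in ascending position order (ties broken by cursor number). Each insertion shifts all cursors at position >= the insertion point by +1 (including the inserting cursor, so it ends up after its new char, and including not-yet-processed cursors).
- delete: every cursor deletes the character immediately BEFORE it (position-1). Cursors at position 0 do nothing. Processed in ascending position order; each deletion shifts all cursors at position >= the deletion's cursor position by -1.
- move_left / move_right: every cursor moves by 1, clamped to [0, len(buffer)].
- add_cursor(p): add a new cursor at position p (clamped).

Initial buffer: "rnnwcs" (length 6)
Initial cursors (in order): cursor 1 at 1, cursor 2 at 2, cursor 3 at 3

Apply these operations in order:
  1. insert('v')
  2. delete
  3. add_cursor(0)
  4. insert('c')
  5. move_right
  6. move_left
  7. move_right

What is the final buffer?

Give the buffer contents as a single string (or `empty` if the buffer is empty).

After op 1 (insert('v')): buffer="rvnvnvwcs" (len 9), cursors c1@2 c2@4 c3@6, authorship .1.2.3...
After op 2 (delete): buffer="rnnwcs" (len 6), cursors c1@1 c2@2 c3@3, authorship ......
After op 3 (add_cursor(0)): buffer="rnnwcs" (len 6), cursors c4@0 c1@1 c2@2 c3@3, authorship ......
After op 4 (insert('c')): buffer="crcncncwcs" (len 10), cursors c4@1 c1@3 c2@5 c3@7, authorship 4.1.2.3...
After op 5 (move_right): buffer="crcncncwcs" (len 10), cursors c4@2 c1@4 c2@6 c3@8, authorship 4.1.2.3...
After op 6 (move_left): buffer="crcncncwcs" (len 10), cursors c4@1 c1@3 c2@5 c3@7, authorship 4.1.2.3...
After op 7 (move_right): buffer="crcncncwcs" (len 10), cursors c4@2 c1@4 c2@6 c3@8, authorship 4.1.2.3...

Answer: crcncncwcs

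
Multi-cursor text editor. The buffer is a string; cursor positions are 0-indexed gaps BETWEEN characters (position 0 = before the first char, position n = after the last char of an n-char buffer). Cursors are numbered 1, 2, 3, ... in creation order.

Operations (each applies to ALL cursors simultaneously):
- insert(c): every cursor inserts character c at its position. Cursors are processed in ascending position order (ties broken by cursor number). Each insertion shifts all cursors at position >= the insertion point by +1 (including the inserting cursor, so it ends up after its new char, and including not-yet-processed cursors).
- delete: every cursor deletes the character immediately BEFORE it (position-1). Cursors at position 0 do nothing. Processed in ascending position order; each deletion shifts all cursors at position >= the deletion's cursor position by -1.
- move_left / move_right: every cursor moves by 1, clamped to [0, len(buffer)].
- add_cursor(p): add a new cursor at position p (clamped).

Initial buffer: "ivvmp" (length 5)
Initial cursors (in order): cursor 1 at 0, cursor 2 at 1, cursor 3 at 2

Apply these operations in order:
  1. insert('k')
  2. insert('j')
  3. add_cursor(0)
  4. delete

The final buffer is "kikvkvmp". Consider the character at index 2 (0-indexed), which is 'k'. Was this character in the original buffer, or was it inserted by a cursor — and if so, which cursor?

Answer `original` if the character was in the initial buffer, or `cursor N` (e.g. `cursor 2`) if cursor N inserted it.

After op 1 (insert('k')): buffer="kikvkvmp" (len 8), cursors c1@1 c2@3 c3@5, authorship 1.2.3...
After op 2 (insert('j')): buffer="kjikjvkjvmp" (len 11), cursors c1@2 c2@5 c3@8, authorship 11.22.33...
After op 3 (add_cursor(0)): buffer="kjikjvkjvmp" (len 11), cursors c4@0 c1@2 c2@5 c3@8, authorship 11.22.33...
After op 4 (delete): buffer="kikvkvmp" (len 8), cursors c4@0 c1@1 c2@3 c3@5, authorship 1.2.3...
Authorship (.=original, N=cursor N): 1 . 2 . 3 . . .
Index 2: author = 2

Answer: cursor 2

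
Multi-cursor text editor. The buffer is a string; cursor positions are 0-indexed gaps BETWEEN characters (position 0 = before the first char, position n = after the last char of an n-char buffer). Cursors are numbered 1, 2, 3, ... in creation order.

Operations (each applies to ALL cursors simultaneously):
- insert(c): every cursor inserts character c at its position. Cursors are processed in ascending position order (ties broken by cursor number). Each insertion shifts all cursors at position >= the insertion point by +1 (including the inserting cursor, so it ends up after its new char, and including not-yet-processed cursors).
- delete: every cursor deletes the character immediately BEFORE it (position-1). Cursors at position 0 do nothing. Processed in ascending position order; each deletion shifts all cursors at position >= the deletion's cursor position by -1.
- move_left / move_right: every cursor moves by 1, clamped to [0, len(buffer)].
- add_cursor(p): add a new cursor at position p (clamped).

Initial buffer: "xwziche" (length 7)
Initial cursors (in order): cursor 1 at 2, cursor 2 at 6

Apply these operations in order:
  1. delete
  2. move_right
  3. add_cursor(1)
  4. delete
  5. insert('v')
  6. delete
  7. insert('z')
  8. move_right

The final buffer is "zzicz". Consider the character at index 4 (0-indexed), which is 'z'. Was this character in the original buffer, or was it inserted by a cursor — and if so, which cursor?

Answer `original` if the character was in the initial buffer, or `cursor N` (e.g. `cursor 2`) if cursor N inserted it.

After op 1 (delete): buffer="xzice" (len 5), cursors c1@1 c2@4, authorship .....
After op 2 (move_right): buffer="xzice" (len 5), cursors c1@2 c2@5, authorship .....
After op 3 (add_cursor(1)): buffer="xzice" (len 5), cursors c3@1 c1@2 c2@5, authorship .....
After op 4 (delete): buffer="ic" (len 2), cursors c1@0 c3@0 c2@2, authorship ..
After op 5 (insert('v')): buffer="vvicv" (len 5), cursors c1@2 c3@2 c2@5, authorship 13..2
After op 6 (delete): buffer="ic" (len 2), cursors c1@0 c3@0 c2@2, authorship ..
After op 7 (insert('z')): buffer="zzicz" (len 5), cursors c1@2 c3@2 c2@5, authorship 13..2
After op 8 (move_right): buffer="zzicz" (len 5), cursors c1@3 c3@3 c2@5, authorship 13..2
Authorship (.=original, N=cursor N): 1 3 . . 2
Index 4: author = 2

Answer: cursor 2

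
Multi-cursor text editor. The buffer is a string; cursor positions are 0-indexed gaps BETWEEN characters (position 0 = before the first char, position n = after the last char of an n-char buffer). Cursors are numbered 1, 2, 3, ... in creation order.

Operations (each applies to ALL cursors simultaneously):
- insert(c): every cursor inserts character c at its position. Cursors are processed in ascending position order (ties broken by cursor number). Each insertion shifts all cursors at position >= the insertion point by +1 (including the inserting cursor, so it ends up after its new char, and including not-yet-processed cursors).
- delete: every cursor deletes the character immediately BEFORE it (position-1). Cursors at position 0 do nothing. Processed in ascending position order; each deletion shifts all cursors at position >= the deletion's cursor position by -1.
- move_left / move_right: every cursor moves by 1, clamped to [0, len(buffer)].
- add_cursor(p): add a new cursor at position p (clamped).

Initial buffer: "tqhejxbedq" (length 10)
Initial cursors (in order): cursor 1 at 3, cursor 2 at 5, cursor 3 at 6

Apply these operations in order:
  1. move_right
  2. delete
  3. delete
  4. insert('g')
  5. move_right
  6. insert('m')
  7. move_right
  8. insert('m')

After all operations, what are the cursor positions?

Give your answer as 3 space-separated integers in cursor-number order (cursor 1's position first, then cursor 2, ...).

After op 1 (move_right): buffer="tqhejxbedq" (len 10), cursors c1@4 c2@6 c3@7, authorship ..........
After op 2 (delete): buffer="tqhjedq" (len 7), cursors c1@3 c2@4 c3@4, authorship .......
After op 3 (delete): buffer="tedq" (len 4), cursors c1@1 c2@1 c3@1, authorship ....
After op 4 (insert('g')): buffer="tgggedq" (len 7), cursors c1@4 c2@4 c3@4, authorship .123...
After op 5 (move_right): buffer="tgggedq" (len 7), cursors c1@5 c2@5 c3@5, authorship .123...
After op 6 (insert('m')): buffer="tgggemmmdq" (len 10), cursors c1@8 c2@8 c3@8, authorship .123.123..
After op 7 (move_right): buffer="tgggemmmdq" (len 10), cursors c1@9 c2@9 c3@9, authorship .123.123..
After op 8 (insert('m')): buffer="tgggemmmdmmmq" (len 13), cursors c1@12 c2@12 c3@12, authorship .123.123.123.

Answer: 12 12 12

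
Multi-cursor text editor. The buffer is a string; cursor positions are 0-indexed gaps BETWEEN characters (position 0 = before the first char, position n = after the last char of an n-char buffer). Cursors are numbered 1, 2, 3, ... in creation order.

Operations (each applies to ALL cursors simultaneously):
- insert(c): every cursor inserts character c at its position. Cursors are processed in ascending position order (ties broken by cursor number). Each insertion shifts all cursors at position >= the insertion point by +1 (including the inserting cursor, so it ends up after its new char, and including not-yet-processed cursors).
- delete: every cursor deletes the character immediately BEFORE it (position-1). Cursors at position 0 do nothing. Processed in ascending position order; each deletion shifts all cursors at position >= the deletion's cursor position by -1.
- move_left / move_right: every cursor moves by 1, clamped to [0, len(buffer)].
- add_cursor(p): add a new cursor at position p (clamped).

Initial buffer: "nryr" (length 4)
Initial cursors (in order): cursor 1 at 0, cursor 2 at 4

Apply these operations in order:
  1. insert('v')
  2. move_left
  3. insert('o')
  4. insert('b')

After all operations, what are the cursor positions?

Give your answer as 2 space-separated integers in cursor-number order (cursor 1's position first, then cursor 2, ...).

After op 1 (insert('v')): buffer="vnryrv" (len 6), cursors c1@1 c2@6, authorship 1....2
After op 2 (move_left): buffer="vnryrv" (len 6), cursors c1@0 c2@5, authorship 1....2
After op 3 (insert('o')): buffer="ovnryrov" (len 8), cursors c1@1 c2@7, authorship 11....22
After op 4 (insert('b')): buffer="obvnryrobv" (len 10), cursors c1@2 c2@9, authorship 111....222

Answer: 2 9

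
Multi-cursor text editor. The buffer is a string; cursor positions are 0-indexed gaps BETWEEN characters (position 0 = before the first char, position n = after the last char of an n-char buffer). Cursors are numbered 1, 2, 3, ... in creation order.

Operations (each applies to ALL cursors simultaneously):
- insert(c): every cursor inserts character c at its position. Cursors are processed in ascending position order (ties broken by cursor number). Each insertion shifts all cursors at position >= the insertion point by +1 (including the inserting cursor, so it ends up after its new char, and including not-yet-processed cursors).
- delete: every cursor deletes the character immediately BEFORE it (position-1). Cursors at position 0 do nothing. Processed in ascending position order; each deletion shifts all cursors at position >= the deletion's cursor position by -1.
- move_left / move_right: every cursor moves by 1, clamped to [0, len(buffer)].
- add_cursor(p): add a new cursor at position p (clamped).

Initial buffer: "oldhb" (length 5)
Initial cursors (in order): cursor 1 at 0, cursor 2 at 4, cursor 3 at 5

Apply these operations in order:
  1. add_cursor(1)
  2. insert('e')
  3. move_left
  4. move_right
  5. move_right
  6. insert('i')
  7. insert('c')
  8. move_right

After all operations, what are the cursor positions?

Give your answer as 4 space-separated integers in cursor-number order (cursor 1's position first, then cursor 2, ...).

After op 1 (add_cursor(1)): buffer="oldhb" (len 5), cursors c1@0 c4@1 c2@4 c3@5, authorship .....
After op 2 (insert('e')): buffer="eoeldhebe" (len 9), cursors c1@1 c4@3 c2@7 c3@9, authorship 1.4...2.3
After op 3 (move_left): buffer="eoeldhebe" (len 9), cursors c1@0 c4@2 c2@6 c3@8, authorship 1.4...2.3
After op 4 (move_right): buffer="eoeldhebe" (len 9), cursors c1@1 c4@3 c2@7 c3@9, authorship 1.4...2.3
After op 5 (move_right): buffer="eoeldhebe" (len 9), cursors c1@2 c4@4 c2@8 c3@9, authorship 1.4...2.3
After op 6 (insert('i')): buffer="eoielidhebiei" (len 13), cursors c1@3 c4@6 c2@11 c3@13, authorship 1.14.4..2.233
After op 7 (insert('c')): buffer="eoicelicdhebiceic" (len 17), cursors c1@4 c4@8 c2@14 c3@17, authorship 1.114.44..2.22333
After op 8 (move_right): buffer="eoicelicdhebiceic" (len 17), cursors c1@5 c4@9 c2@15 c3@17, authorship 1.114.44..2.22333

Answer: 5 15 17 9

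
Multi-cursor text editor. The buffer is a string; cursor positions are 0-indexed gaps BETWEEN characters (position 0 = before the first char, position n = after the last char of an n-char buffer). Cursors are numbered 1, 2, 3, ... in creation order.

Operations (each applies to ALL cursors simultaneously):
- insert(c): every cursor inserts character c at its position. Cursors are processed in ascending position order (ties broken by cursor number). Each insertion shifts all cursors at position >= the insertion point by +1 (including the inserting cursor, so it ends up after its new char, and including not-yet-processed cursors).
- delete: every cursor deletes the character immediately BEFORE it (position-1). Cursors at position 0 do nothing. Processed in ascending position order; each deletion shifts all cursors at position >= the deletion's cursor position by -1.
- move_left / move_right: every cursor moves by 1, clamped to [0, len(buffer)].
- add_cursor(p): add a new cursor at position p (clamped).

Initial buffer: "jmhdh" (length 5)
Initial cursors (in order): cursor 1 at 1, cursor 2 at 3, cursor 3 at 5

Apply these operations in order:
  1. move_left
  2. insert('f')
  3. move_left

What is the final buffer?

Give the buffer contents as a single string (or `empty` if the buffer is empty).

After op 1 (move_left): buffer="jmhdh" (len 5), cursors c1@0 c2@2 c3@4, authorship .....
After op 2 (insert('f')): buffer="fjmfhdfh" (len 8), cursors c1@1 c2@4 c3@7, authorship 1..2..3.
After op 3 (move_left): buffer="fjmfhdfh" (len 8), cursors c1@0 c2@3 c3@6, authorship 1..2..3.

Answer: fjmfhdfh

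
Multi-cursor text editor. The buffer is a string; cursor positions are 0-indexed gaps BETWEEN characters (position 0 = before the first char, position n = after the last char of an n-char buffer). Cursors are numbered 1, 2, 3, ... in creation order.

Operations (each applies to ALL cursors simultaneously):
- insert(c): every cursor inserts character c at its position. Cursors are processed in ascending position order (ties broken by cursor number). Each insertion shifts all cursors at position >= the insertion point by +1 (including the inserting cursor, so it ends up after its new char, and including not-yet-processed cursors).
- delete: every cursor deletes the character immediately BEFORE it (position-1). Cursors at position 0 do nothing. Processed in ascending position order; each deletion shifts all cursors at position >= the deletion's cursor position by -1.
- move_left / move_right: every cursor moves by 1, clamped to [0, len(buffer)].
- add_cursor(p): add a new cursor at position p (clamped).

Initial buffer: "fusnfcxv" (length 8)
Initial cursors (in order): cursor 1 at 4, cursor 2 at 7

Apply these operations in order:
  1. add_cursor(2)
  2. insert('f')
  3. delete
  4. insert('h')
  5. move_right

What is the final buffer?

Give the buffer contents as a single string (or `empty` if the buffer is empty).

After op 1 (add_cursor(2)): buffer="fusnfcxv" (len 8), cursors c3@2 c1@4 c2@7, authorship ........
After op 2 (insert('f')): buffer="fufsnffcxfv" (len 11), cursors c3@3 c1@6 c2@10, authorship ..3..1...2.
After op 3 (delete): buffer="fusnfcxv" (len 8), cursors c3@2 c1@4 c2@7, authorship ........
After op 4 (insert('h')): buffer="fuhsnhfcxhv" (len 11), cursors c3@3 c1@6 c2@10, authorship ..3..1...2.
After op 5 (move_right): buffer="fuhsnhfcxhv" (len 11), cursors c3@4 c1@7 c2@11, authorship ..3..1...2.

Answer: fuhsnhfcxhv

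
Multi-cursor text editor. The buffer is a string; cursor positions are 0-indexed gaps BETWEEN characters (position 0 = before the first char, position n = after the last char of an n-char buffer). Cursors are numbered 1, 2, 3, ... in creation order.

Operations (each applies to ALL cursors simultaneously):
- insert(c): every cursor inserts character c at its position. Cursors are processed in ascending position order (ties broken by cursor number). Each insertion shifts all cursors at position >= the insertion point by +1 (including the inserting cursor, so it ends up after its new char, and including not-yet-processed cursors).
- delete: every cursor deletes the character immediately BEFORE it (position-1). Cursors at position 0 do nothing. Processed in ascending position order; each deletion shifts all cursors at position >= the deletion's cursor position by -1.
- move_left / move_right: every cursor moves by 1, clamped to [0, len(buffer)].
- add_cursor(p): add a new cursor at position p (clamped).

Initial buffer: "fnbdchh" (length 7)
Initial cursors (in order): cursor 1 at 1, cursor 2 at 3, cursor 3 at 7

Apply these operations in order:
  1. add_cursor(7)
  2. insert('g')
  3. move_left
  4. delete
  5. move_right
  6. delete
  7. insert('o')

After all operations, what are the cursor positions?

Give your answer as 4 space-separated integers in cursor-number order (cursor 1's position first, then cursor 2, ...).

After op 1 (add_cursor(7)): buffer="fnbdchh" (len 7), cursors c1@1 c2@3 c3@7 c4@7, authorship .......
After op 2 (insert('g')): buffer="fgnbgdchhgg" (len 11), cursors c1@2 c2@5 c3@11 c4@11, authorship .1..2....34
After op 3 (move_left): buffer="fgnbgdchhgg" (len 11), cursors c1@1 c2@4 c3@10 c4@10, authorship .1..2....34
After op 4 (delete): buffer="gngdchg" (len 7), cursors c1@0 c2@2 c3@6 c4@6, authorship 1.2...4
After op 5 (move_right): buffer="gngdchg" (len 7), cursors c1@1 c2@3 c3@7 c4@7, authorship 1.2...4
After op 6 (delete): buffer="ndc" (len 3), cursors c1@0 c2@1 c3@3 c4@3, authorship ...
After op 7 (insert('o')): buffer="onodcoo" (len 7), cursors c1@1 c2@3 c3@7 c4@7, authorship 1.2..34

Answer: 1 3 7 7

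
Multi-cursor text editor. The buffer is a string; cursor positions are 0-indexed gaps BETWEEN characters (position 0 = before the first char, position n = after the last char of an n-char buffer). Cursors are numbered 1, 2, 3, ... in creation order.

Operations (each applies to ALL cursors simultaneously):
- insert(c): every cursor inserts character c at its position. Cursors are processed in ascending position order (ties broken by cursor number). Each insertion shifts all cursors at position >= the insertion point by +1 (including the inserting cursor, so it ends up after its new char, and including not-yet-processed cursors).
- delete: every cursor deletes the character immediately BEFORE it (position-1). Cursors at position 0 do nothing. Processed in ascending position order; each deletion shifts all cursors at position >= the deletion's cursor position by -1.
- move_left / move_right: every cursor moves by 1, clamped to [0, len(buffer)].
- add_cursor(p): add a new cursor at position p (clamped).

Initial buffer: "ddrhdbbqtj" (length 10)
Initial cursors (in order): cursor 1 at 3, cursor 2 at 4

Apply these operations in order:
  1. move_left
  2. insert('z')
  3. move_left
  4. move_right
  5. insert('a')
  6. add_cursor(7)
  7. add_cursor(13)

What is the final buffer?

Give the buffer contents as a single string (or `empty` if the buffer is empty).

Answer: ddzarzahdbbqtj

Derivation:
After op 1 (move_left): buffer="ddrhdbbqtj" (len 10), cursors c1@2 c2@3, authorship ..........
After op 2 (insert('z')): buffer="ddzrzhdbbqtj" (len 12), cursors c1@3 c2@5, authorship ..1.2.......
After op 3 (move_left): buffer="ddzrzhdbbqtj" (len 12), cursors c1@2 c2@4, authorship ..1.2.......
After op 4 (move_right): buffer="ddzrzhdbbqtj" (len 12), cursors c1@3 c2@5, authorship ..1.2.......
After op 5 (insert('a')): buffer="ddzarzahdbbqtj" (len 14), cursors c1@4 c2@7, authorship ..11.22.......
After op 6 (add_cursor(7)): buffer="ddzarzahdbbqtj" (len 14), cursors c1@4 c2@7 c3@7, authorship ..11.22.......
After op 7 (add_cursor(13)): buffer="ddzarzahdbbqtj" (len 14), cursors c1@4 c2@7 c3@7 c4@13, authorship ..11.22.......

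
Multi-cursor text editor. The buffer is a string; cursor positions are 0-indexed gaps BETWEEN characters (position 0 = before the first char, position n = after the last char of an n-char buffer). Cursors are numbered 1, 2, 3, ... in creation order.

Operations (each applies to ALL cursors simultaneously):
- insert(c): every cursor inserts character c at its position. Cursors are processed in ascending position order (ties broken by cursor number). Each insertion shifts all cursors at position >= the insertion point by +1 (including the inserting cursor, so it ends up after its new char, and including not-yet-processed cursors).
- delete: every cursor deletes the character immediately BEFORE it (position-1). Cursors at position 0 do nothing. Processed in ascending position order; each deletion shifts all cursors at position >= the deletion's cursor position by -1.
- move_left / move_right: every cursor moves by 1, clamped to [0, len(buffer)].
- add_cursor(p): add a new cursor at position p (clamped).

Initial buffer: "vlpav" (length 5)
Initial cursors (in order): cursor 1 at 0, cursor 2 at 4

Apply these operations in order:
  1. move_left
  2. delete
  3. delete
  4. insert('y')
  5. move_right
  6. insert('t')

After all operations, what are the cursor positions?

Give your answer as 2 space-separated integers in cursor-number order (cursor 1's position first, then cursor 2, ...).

After op 1 (move_left): buffer="vlpav" (len 5), cursors c1@0 c2@3, authorship .....
After op 2 (delete): buffer="vlav" (len 4), cursors c1@0 c2@2, authorship ....
After op 3 (delete): buffer="vav" (len 3), cursors c1@0 c2@1, authorship ...
After op 4 (insert('y')): buffer="yvyav" (len 5), cursors c1@1 c2@3, authorship 1.2..
After op 5 (move_right): buffer="yvyav" (len 5), cursors c1@2 c2@4, authorship 1.2..
After op 6 (insert('t')): buffer="yvtyatv" (len 7), cursors c1@3 c2@6, authorship 1.12.2.

Answer: 3 6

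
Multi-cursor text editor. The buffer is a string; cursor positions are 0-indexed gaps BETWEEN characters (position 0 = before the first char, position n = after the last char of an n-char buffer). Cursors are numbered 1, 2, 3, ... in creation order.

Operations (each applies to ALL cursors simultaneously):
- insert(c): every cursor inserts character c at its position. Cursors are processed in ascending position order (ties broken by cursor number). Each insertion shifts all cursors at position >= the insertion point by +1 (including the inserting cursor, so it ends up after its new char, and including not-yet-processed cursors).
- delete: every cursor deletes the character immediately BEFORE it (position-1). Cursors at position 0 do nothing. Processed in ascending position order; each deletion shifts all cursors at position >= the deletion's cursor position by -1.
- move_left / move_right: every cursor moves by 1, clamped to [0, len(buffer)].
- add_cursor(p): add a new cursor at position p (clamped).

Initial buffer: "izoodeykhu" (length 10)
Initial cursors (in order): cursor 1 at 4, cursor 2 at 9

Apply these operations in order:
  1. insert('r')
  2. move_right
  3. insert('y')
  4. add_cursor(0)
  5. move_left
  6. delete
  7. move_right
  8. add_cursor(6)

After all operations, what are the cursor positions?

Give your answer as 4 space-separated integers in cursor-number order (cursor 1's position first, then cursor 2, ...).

After op 1 (insert('r')): buffer="izoordeykhru" (len 12), cursors c1@5 c2@11, authorship ....1.....2.
After op 2 (move_right): buffer="izoordeykhru" (len 12), cursors c1@6 c2@12, authorship ....1.....2.
After op 3 (insert('y')): buffer="izoordyeykhruy" (len 14), cursors c1@7 c2@14, authorship ....1.1....2.2
After op 4 (add_cursor(0)): buffer="izoordyeykhruy" (len 14), cursors c3@0 c1@7 c2@14, authorship ....1.1....2.2
After op 5 (move_left): buffer="izoordyeykhruy" (len 14), cursors c3@0 c1@6 c2@13, authorship ....1.1....2.2
After op 6 (delete): buffer="izooryeykhry" (len 12), cursors c3@0 c1@5 c2@11, authorship ....11....22
After op 7 (move_right): buffer="izooryeykhry" (len 12), cursors c3@1 c1@6 c2@12, authorship ....11....22
After op 8 (add_cursor(6)): buffer="izooryeykhry" (len 12), cursors c3@1 c1@6 c4@6 c2@12, authorship ....11....22

Answer: 6 12 1 6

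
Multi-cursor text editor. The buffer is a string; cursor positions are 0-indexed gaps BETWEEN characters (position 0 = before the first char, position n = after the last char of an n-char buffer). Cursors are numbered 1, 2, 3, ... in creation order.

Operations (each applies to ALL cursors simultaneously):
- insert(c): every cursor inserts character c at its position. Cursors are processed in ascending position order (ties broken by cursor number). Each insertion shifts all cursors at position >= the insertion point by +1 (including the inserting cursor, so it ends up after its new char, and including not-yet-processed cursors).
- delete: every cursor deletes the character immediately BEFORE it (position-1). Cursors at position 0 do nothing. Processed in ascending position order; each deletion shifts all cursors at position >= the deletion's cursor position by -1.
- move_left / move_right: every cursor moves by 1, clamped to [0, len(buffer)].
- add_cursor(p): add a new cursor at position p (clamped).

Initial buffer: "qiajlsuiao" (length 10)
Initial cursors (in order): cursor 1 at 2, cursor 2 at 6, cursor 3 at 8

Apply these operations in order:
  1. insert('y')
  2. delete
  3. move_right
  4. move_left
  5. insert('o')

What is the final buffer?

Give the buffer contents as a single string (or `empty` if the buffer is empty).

Answer: qioajlsouioao

Derivation:
After op 1 (insert('y')): buffer="qiyajlsyuiyao" (len 13), cursors c1@3 c2@8 c3@11, authorship ..1....2..3..
After op 2 (delete): buffer="qiajlsuiao" (len 10), cursors c1@2 c2@6 c3@8, authorship ..........
After op 3 (move_right): buffer="qiajlsuiao" (len 10), cursors c1@3 c2@7 c3@9, authorship ..........
After op 4 (move_left): buffer="qiajlsuiao" (len 10), cursors c1@2 c2@6 c3@8, authorship ..........
After op 5 (insert('o')): buffer="qioajlsouioao" (len 13), cursors c1@3 c2@8 c3@11, authorship ..1....2..3..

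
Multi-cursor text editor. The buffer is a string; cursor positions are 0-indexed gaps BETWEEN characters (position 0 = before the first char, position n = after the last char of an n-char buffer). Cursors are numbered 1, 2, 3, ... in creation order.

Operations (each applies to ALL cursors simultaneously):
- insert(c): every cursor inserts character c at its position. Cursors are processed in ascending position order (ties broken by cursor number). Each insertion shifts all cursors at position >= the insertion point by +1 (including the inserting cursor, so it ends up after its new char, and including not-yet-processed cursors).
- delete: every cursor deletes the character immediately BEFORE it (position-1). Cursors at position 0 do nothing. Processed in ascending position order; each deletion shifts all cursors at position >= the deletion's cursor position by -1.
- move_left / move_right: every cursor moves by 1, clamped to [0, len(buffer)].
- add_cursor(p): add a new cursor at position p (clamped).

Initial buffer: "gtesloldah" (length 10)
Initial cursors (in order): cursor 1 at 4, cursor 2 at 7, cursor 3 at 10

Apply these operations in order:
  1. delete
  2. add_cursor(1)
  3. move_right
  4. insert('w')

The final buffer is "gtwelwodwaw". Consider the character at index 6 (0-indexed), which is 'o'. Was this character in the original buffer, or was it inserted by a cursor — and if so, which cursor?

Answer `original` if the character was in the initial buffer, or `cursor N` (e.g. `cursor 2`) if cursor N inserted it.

Answer: original

Derivation:
After op 1 (delete): buffer="gteloda" (len 7), cursors c1@3 c2@5 c3@7, authorship .......
After op 2 (add_cursor(1)): buffer="gteloda" (len 7), cursors c4@1 c1@3 c2@5 c3@7, authorship .......
After op 3 (move_right): buffer="gteloda" (len 7), cursors c4@2 c1@4 c2@6 c3@7, authorship .......
After op 4 (insert('w')): buffer="gtwelwodwaw" (len 11), cursors c4@3 c1@6 c2@9 c3@11, authorship ..4..1..2.3
Authorship (.=original, N=cursor N): . . 4 . . 1 . . 2 . 3
Index 6: author = original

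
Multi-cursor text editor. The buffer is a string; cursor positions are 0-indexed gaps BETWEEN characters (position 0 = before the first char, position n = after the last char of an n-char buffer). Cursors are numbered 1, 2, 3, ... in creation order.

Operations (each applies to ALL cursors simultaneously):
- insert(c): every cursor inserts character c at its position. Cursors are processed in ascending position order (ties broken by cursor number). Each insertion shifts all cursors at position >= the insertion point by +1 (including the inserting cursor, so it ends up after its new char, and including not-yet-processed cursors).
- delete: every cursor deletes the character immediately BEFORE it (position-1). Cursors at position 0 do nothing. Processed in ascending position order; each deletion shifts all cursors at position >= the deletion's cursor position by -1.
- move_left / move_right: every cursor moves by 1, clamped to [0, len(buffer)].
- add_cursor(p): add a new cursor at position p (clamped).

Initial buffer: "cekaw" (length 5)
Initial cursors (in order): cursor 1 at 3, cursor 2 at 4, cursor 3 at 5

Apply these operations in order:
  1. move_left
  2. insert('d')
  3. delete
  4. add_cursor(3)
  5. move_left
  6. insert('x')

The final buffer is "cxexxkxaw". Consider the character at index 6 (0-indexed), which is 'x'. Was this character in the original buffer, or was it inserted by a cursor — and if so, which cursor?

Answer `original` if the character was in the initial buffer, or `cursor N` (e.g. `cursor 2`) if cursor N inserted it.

Answer: cursor 3

Derivation:
After op 1 (move_left): buffer="cekaw" (len 5), cursors c1@2 c2@3 c3@4, authorship .....
After op 2 (insert('d')): buffer="cedkdadw" (len 8), cursors c1@3 c2@5 c3@7, authorship ..1.2.3.
After op 3 (delete): buffer="cekaw" (len 5), cursors c1@2 c2@3 c3@4, authorship .....
After op 4 (add_cursor(3)): buffer="cekaw" (len 5), cursors c1@2 c2@3 c4@3 c3@4, authorship .....
After op 5 (move_left): buffer="cekaw" (len 5), cursors c1@1 c2@2 c4@2 c3@3, authorship .....
After op 6 (insert('x')): buffer="cxexxkxaw" (len 9), cursors c1@2 c2@5 c4@5 c3@7, authorship .1.24.3..
Authorship (.=original, N=cursor N): . 1 . 2 4 . 3 . .
Index 6: author = 3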